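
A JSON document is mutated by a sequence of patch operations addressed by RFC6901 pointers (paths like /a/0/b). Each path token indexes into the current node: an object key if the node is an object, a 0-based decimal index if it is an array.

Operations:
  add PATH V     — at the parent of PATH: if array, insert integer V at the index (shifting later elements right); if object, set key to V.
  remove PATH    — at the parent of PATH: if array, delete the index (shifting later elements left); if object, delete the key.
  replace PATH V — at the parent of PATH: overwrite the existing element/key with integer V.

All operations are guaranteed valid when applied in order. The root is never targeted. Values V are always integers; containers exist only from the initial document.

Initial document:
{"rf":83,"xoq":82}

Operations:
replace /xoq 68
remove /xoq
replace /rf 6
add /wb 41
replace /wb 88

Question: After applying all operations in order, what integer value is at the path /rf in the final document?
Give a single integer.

Answer: 6

Derivation:
After op 1 (replace /xoq 68): {"rf":83,"xoq":68}
After op 2 (remove /xoq): {"rf":83}
After op 3 (replace /rf 6): {"rf":6}
After op 4 (add /wb 41): {"rf":6,"wb":41}
After op 5 (replace /wb 88): {"rf":6,"wb":88}
Value at /rf: 6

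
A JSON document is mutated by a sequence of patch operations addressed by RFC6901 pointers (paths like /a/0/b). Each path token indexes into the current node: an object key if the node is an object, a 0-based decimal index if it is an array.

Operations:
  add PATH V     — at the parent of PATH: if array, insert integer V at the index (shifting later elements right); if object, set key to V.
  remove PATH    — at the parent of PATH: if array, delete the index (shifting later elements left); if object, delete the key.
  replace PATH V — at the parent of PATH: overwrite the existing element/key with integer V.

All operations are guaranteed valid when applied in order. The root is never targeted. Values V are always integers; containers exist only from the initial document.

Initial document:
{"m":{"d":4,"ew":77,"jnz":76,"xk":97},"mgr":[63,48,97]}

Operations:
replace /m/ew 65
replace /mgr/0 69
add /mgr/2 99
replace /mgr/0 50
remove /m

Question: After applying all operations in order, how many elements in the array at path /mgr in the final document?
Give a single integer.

Answer: 4

Derivation:
After op 1 (replace /m/ew 65): {"m":{"d":4,"ew":65,"jnz":76,"xk":97},"mgr":[63,48,97]}
After op 2 (replace /mgr/0 69): {"m":{"d":4,"ew":65,"jnz":76,"xk":97},"mgr":[69,48,97]}
After op 3 (add /mgr/2 99): {"m":{"d":4,"ew":65,"jnz":76,"xk":97},"mgr":[69,48,99,97]}
After op 4 (replace /mgr/0 50): {"m":{"d":4,"ew":65,"jnz":76,"xk":97},"mgr":[50,48,99,97]}
After op 5 (remove /m): {"mgr":[50,48,99,97]}
Size at path /mgr: 4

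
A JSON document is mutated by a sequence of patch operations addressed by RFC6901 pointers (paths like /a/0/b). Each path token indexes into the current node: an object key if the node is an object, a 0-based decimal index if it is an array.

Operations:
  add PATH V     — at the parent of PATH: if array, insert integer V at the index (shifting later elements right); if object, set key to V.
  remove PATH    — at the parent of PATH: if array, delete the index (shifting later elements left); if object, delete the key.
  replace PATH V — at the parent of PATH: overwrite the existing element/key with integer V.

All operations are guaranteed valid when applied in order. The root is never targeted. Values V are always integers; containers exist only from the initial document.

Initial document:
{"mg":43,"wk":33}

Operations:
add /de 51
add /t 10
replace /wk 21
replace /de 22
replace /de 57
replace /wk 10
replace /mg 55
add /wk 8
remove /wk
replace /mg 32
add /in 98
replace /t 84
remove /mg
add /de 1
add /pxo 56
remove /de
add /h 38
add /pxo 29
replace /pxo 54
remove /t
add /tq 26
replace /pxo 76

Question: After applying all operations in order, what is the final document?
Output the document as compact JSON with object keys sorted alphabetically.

After op 1 (add /de 51): {"de":51,"mg":43,"wk":33}
After op 2 (add /t 10): {"de":51,"mg":43,"t":10,"wk":33}
After op 3 (replace /wk 21): {"de":51,"mg":43,"t":10,"wk":21}
After op 4 (replace /de 22): {"de":22,"mg":43,"t":10,"wk":21}
After op 5 (replace /de 57): {"de":57,"mg":43,"t":10,"wk":21}
After op 6 (replace /wk 10): {"de":57,"mg":43,"t":10,"wk":10}
After op 7 (replace /mg 55): {"de":57,"mg":55,"t":10,"wk":10}
After op 8 (add /wk 8): {"de":57,"mg":55,"t":10,"wk":8}
After op 9 (remove /wk): {"de":57,"mg":55,"t":10}
After op 10 (replace /mg 32): {"de":57,"mg":32,"t":10}
After op 11 (add /in 98): {"de":57,"in":98,"mg":32,"t":10}
After op 12 (replace /t 84): {"de":57,"in":98,"mg":32,"t":84}
After op 13 (remove /mg): {"de":57,"in":98,"t":84}
After op 14 (add /de 1): {"de":1,"in":98,"t":84}
After op 15 (add /pxo 56): {"de":1,"in":98,"pxo":56,"t":84}
After op 16 (remove /de): {"in":98,"pxo":56,"t":84}
After op 17 (add /h 38): {"h":38,"in":98,"pxo":56,"t":84}
After op 18 (add /pxo 29): {"h":38,"in":98,"pxo":29,"t":84}
After op 19 (replace /pxo 54): {"h":38,"in":98,"pxo":54,"t":84}
After op 20 (remove /t): {"h":38,"in":98,"pxo":54}
After op 21 (add /tq 26): {"h":38,"in":98,"pxo":54,"tq":26}
After op 22 (replace /pxo 76): {"h":38,"in":98,"pxo":76,"tq":26}

Answer: {"h":38,"in":98,"pxo":76,"tq":26}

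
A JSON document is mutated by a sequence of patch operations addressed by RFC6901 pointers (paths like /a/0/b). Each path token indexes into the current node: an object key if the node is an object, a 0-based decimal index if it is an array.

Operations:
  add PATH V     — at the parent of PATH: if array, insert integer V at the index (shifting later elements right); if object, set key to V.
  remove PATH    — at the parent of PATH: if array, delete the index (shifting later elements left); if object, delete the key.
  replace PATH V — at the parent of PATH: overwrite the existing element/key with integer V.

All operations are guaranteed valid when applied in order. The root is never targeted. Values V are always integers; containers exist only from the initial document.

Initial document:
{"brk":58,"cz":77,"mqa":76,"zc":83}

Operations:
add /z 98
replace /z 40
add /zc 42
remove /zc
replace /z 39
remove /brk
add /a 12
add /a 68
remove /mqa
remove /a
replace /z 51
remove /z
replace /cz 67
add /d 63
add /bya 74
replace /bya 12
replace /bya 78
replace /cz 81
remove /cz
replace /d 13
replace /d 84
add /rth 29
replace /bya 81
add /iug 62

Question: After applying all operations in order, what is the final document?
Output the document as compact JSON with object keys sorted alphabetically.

Answer: {"bya":81,"d":84,"iug":62,"rth":29}

Derivation:
After op 1 (add /z 98): {"brk":58,"cz":77,"mqa":76,"z":98,"zc":83}
After op 2 (replace /z 40): {"brk":58,"cz":77,"mqa":76,"z":40,"zc":83}
After op 3 (add /zc 42): {"brk":58,"cz":77,"mqa":76,"z":40,"zc":42}
After op 4 (remove /zc): {"brk":58,"cz":77,"mqa":76,"z":40}
After op 5 (replace /z 39): {"brk":58,"cz":77,"mqa":76,"z":39}
After op 6 (remove /brk): {"cz":77,"mqa":76,"z":39}
After op 7 (add /a 12): {"a":12,"cz":77,"mqa":76,"z":39}
After op 8 (add /a 68): {"a":68,"cz":77,"mqa":76,"z":39}
After op 9 (remove /mqa): {"a":68,"cz":77,"z":39}
After op 10 (remove /a): {"cz":77,"z":39}
After op 11 (replace /z 51): {"cz":77,"z":51}
After op 12 (remove /z): {"cz":77}
After op 13 (replace /cz 67): {"cz":67}
After op 14 (add /d 63): {"cz":67,"d":63}
After op 15 (add /bya 74): {"bya":74,"cz":67,"d":63}
After op 16 (replace /bya 12): {"bya":12,"cz":67,"d":63}
After op 17 (replace /bya 78): {"bya":78,"cz":67,"d":63}
After op 18 (replace /cz 81): {"bya":78,"cz":81,"d":63}
After op 19 (remove /cz): {"bya":78,"d":63}
After op 20 (replace /d 13): {"bya":78,"d":13}
After op 21 (replace /d 84): {"bya":78,"d":84}
After op 22 (add /rth 29): {"bya":78,"d":84,"rth":29}
After op 23 (replace /bya 81): {"bya":81,"d":84,"rth":29}
After op 24 (add /iug 62): {"bya":81,"d":84,"iug":62,"rth":29}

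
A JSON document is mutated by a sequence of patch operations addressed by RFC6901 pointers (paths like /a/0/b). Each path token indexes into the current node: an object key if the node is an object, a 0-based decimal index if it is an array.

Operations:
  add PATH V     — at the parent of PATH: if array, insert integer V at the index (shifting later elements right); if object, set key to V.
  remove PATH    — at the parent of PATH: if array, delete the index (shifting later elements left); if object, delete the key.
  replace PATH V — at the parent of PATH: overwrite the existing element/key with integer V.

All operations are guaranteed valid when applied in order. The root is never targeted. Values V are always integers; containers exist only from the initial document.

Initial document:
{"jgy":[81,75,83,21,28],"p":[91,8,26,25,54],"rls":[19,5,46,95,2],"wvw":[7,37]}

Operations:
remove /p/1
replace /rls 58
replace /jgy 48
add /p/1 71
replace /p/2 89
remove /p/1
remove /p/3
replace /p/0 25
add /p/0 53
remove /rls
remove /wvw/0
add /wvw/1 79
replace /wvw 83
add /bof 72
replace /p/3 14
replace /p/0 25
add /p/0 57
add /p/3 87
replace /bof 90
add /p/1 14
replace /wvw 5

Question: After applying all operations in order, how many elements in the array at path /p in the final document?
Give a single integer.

Answer: 7

Derivation:
After op 1 (remove /p/1): {"jgy":[81,75,83,21,28],"p":[91,26,25,54],"rls":[19,5,46,95,2],"wvw":[7,37]}
After op 2 (replace /rls 58): {"jgy":[81,75,83,21,28],"p":[91,26,25,54],"rls":58,"wvw":[7,37]}
After op 3 (replace /jgy 48): {"jgy":48,"p":[91,26,25,54],"rls":58,"wvw":[7,37]}
After op 4 (add /p/1 71): {"jgy":48,"p":[91,71,26,25,54],"rls":58,"wvw":[7,37]}
After op 5 (replace /p/2 89): {"jgy":48,"p":[91,71,89,25,54],"rls":58,"wvw":[7,37]}
After op 6 (remove /p/1): {"jgy":48,"p":[91,89,25,54],"rls":58,"wvw":[7,37]}
After op 7 (remove /p/3): {"jgy":48,"p":[91,89,25],"rls":58,"wvw":[7,37]}
After op 8 (replace /p/0 25): {"jgy":48,"p":[25,89,25],"rls":58,"wvw":[7,37]}
After op 9 (add /p/0 53): {"jgy":48,"p":[53,25,89,25],"rls":58,"wvw":[7,37]}
After op 10 (remove /rls): {"jgy":48,"p":[53,25,89,25],"wvw":[7,37]}
After op 11 (remove /wvw/0): {"jgy":48,"p":[53,25,89,25],"wvw":[37]}
After op 12 (add /wvw/1 79): {"jgy":48,"p":[53,25,89,25],"wvw":[37,79]}
After op 13 (replace /wvw 83): {"jgy":48,"p":[53,25,89,25],"wvw":83}
After op 14 (add /bof 72): {"bof":72,"jgy":48,"p":[53,25,89,25],"wvw":83}
After op 15 (replace /p/3 14): {"bof":72,"jgy":48,"p":[53,25,89,14],"wvw":83}
After op 16 (replace /p/0 25): {"bof":72,"jgy":48,"p":[25,25,89,14],"wvw":83}
After op 17 (add /p/0 57): {"bof":72,"jgy":48,"p":[57,25,25,89,14],"wvw":83}
After op 18 (add /p/3 87): {"bof":72,"jgy":48,"p":[57,25,25,87,89,14],"wvw":83}
After op 19 (replace /bof 90): {"bof":90,"jgy":48,"p":[57,25,25,87,89,14],"wvw":83}
After op 20 (add /p/1 14): {"bof":90,"jgy":48,"p":[57,14,25,25,87,89,14],"wvw":83}
After op 21 (replace /wvw 5): {"bof":90,"jgy":48,"p":[57,14,25,25,87,89,14],"wvw":5}
Size at path /p: 7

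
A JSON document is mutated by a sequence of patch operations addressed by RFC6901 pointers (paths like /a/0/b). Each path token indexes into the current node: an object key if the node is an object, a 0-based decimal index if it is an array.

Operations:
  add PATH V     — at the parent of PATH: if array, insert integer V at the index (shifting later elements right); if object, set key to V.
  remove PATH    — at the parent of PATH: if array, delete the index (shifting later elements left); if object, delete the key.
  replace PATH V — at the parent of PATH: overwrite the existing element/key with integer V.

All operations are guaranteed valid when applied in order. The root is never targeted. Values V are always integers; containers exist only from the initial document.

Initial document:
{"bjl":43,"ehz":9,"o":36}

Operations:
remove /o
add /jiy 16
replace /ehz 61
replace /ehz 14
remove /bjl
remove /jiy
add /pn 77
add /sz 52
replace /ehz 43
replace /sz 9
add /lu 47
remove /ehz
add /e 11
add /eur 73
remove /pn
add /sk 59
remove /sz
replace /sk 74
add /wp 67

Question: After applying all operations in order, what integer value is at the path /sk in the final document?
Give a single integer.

After op 1 (remove /o): {"bjl":43,"ehz":9}
After op 2 (add /jiy 16): {"bjl":43,"ehz":9,"jiy":16}
After op 3 (replace /ehz 61): {"bjl":43,"ehz":61,"jiy":16}
After op 4 (replace /ehz 14): {"bjl":43,"ehz":14,"jiy":16}
After op 5 (remove /bjl): {"ehz":14,"jiy":16}
After op 6 (remove /jiy): {"ehz":14}
After op 7 (add /pn 77): {"ehz":14,"pn":77}
After op 8 (add /sz 52): {"ehz":14,"pn":77,"sz":52}
After op 9 (replace /ehz 43): {"ehz":43,"pn":77,"sz":52}
After op 10 (replace /sz 9): {"ehz":43,"pn":77,"sz":9}
After op 11 (add /lu 47): {"ehz":43,"lu":47,"pn":77,"sz":9}
After op 12 (remove /ehz): {"lu":47,"pn":77,"sz":9}
After op 13 (add /e 11): {"e":11,"lu":47,"pn":77,"sz":9}
After op 14 (add /eur 73): {"e":11,"eur":73,"lu":47,"pn":77,"sz":9}
After op 15 (remove /pn): {"e":11,"eur":73,"lu":47,"sz":9}
After op 16 (add /sk 59): {"e":11,"eur":73,"lu":47,"sk":59,"sz":9}
After op 17 (remove /sz): {"e":11,"eur":73,"lu":47,"sk":59}
After op 18 (replace /sk 74): {"e":11,"eur":73,"lu":47,"sk":74}
After op 19 (add /wp 67): {"e":11,"eur":73,"lu":47,"sk":74,"wp":67}
Value at /sk: 74

Answer: 74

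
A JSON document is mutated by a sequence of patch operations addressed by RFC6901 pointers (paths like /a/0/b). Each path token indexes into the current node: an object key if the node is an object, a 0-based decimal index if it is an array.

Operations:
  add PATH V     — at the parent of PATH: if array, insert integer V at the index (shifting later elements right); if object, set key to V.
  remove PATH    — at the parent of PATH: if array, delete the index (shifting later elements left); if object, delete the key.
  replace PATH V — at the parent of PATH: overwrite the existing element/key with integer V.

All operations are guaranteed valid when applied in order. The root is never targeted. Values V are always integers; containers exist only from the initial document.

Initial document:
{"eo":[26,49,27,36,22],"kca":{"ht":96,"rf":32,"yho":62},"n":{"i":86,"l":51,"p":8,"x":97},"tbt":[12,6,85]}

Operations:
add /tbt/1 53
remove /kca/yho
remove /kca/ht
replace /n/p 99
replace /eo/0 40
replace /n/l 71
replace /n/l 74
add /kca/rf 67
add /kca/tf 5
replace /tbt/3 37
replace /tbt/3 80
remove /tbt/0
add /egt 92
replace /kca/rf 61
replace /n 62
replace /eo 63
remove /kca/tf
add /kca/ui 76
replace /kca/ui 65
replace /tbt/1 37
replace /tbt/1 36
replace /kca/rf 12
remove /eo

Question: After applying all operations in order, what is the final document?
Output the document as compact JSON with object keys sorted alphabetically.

After op 1 (add /tbt/1 53): {"eo":[26,49,27,36,22],"kca":{"ht":96,"rf":32,"yho":62},"n":{"i":86,"l":51,"p":8,"x":97},"tbt":[12,53,6,85]}
After op 2 (remove /kca/yho): {"eo":[26,49,27,36,22],"kca":{"ht":96,"rf":32},"n":{"i":86,"l":51,"p":8,"x":97},"tbt":[12,53,6,85]}
After op 3 (remove /kca/ht): {"eo":[26,49,27,36,22],"kca":{"rf":32},"n":{"i":86,"l":51,"p":8,"x":97},"tbt":[12,53,6,85]}
After op 4 (replace /n/p 99): {"eo":[26,49,27,36,22],"kca":{"rf":32},"n":{"i":86,"l":51,"p":99,"x":97},"tbt":[12,53,6,85]}
After op 5 (replace /eo/0 40): {"eo":[40,49,27,36,22],"kca":{"rf":32},"n":{"i":86,"l":51,"p":99,"x":97},"tbt":[12,53,6,85]}
After op 6 (replace /n/l 71): {"eo":[40,49,27,36,22],"kca":{"rf":32},"n":{"i":86,"l":71,"p":99,"x":97},"tbt":[12,53,6,85]}
After op 7 (replace /n/l 74): {"eo":[40,49,27,36,22],"kca":{"rf":32},"n":{"i":86,"l":74,"p":99,"x":97},"tbt":[12,53,6,85]}
After op 8 (add /kca/rf 67): {"eo":[40,49,27,36,22],"kca":{"rf":67},"n":{"i":86,"l":74,"p":99,"x":97},"tbt":[12,53,6,85]}
After op 9 (add /kca/tf 5): {"eo":[40,49,27,36,22],"kca":{"rf":67,"tf":5},"n":{"i":86,"l":74,"p":99,"x":97},"tbt":[12,53,6,85]}
After op 10 (replace /tbt/3 37): {"eo":[40,49,27,36,22],"kca":{"rf":67,"tf":5},"n":{"i":86,"l":74,"p":99,"x":97},"tbt":[12,53,6,37]}
After op 11 (replace /tbt/3 80): {"eo":[40,49,27,36,22],"kca":{"rf":67,"tf":5},"n":{"i":86,"l":74,"p":99,"x":97},"tbt":[12,53,6,80]}
After op 12 (remove /tbt/0): {"eo":[40,49,27,36,22],"kca":{"rf":67,"tf":5},"n":{"i":86,"l":74,"p":99,"x":97},"tbt":[53,6,80]}
After op 13 (add /egt 92): {"egt":92,"eo":[40,49,27,36,22],"kca":{"rf":67,"tf":5},"n":{"i":86,"l":74,"p":99,"x":97},"tbt":[53,6,80]}
After op 14 (replace /kca/rf 61): {"egt":92,"eo":[40,49,27,36,22],"kca":{"rf":61,"tf":5},"n":{"i":86,"l":74,"p":99,"x":97},"tbt":[53,6,80]}
After op 15 (replace /n 62): {"egt":92,"eo":[40,49,27,36,22],"kca":{"rf":61,"tf":5},"n":62,"tbt":[53,6,80]}
After op 16 (replace /eo 63): {"egt":92,"eo":63,"kca":{"rf":61,"tf":5},"n":62,"tbt":[53,6,80]}
After op 17 (remove /kca/tf): {"egt":92,"eo":63,"kca":{"rf":61},"n":62,"tbt":[53,6,80]}
After op 18 (add /kca/ui 76): {"egt":92,"eo":63,"kca":{"rf":61,"ui":76},"n":62,"tbt":[53,6,80]}
After op 19 (replace /kca/ui 65): {"egt":92,"eo":63,"kca":{"rf":61,"ui":65},"n":62,"tbt":[53,6,80]}
After op 20 (replace /tbt/1 37): {"egt":92,"eo":63,"kca":{"rf":61,"ui":65},"n":62,"tbt":[53,37,80]}
After op 21 (replace /tbt/1 36): {"egt":92,"eo":63,"kca":{"rf":61,"ui":65},"n":62,"tbt":[53,36,80]}
After op 22 (replace /kca/rf 12): {"egt":92,"eo":63,"kca":{"rf":12,"ui":65},"n":62,"tbt":[53,36,80]}
After op 23 (remove /eo): {"egt":92,"kca":{"rf":12,"ui":65},"n":62,"tbt":[53,36,80]}

Answer: {"egt":92,"kca":{"rf":12,"ui":65},"n":62,"tbt":[53,36,80]}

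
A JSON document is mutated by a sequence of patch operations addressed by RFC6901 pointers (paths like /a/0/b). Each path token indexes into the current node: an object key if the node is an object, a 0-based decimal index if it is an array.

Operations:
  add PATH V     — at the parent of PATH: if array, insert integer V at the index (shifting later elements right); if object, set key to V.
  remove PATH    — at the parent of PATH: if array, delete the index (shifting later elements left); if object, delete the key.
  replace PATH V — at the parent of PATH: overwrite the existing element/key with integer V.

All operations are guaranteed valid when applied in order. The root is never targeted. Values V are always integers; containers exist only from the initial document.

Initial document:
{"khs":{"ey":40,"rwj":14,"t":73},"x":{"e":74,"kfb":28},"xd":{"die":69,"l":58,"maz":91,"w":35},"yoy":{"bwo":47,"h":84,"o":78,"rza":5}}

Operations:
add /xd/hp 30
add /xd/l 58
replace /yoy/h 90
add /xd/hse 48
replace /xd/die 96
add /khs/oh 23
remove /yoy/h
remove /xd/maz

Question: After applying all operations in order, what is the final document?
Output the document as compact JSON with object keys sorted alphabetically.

Answer: {"khs":{"ey":40,"oh":23,"rwj":14,"t":73},"x":{"e":74,"kfb":28},"xd":{"die":96,"hp":30,"hse":48,"l":58,"w":35},"yoy":{"bwo":47,"o":78,"rza":5}}

Derivation:
After op 1 (add /xd/hp 30): {"khs":{"ey":40,"rwj":14,"t":73},"x":{"e":74,"kfb":28},"xd":{"die":69,"hp":30,"l":58,"maz":91,"w":35},"yoy":{"bwo":47,"h":84,"o":78,"rza":5}}
After op 2 (add /xd/l 58): {"khs":{"ey":40,"rwj":14,"t":73},"x":{"e":74,"kfb":28},"xd":{"die":69,"hp":30,"l":58,"maz":91,"w":35},"yoy":{"bwo":47,"h":84,"o":78,"rza":5}}
After op 3 (replace /yoy/h 90): {"khs":{"ey":40,"rwj":14,"t":73},"x":{"e":74,"kfb":28},"xd":{"die":69,"hp":30,"l":58,"maz":91,"w":35},"yoy":{"bwo":47,"h":90,"o":78,"rza":5}}
After op 4 (add /xd/hse 48): {"khs":{"ey":40,"rwj":14,"t":73},"x":{"e":74,"kfb":28},"xd":{"die":69,"hp":30,"hse":48,"l":58,"maz":91,"w":35},"yoy":{"bwo":47,"h":90,"o":78,"rza":5}}
After op 5 (replace /xd/die 96): {"khs":{"ey":40,"rwj":14,"t":73},"x":{"e":74,"kfb":28},"xd":{"die":96,"hp":30,"hse":48,"l":58,"maz":91,"w":35},"yoy":{"bwo":47,"h":90,"o":78,"rza":5}}
After op 6 (add /khs/oh 23): {"khs":{"ey":40,"oh":23,"rwj":14,"t":73},"x":{"e":74,"kfb":28},"xd":{"die":96,"hp":30,"hse":48,"l":58,"maz":91,"w":35},"yoy":{"bwo":47,"h":90,"o":78,"rza":5}}
After op 7 (remove /yoy/h): {"khs":{"ey":40,"oh":23,"rwj":14,"t":73},"x":{"e":74,"kfb":28},"xd":{"die":96,"hp":30,"hse":48,"l":58,"maz":91,"w":35},"yoy":{"bwo":47,"o":78,"rza":5}}
After op 8 (remove /xd/maz): {"khs":{"ey":40,"oh":23,"rwj":14,"t":73},"x":{"e":74,"kfb":28},"xd":{"die":96,"hp":30,"hse":48,"l":58,"w":35},"yoy":{"bwo":47,"o":78,"rza":5}}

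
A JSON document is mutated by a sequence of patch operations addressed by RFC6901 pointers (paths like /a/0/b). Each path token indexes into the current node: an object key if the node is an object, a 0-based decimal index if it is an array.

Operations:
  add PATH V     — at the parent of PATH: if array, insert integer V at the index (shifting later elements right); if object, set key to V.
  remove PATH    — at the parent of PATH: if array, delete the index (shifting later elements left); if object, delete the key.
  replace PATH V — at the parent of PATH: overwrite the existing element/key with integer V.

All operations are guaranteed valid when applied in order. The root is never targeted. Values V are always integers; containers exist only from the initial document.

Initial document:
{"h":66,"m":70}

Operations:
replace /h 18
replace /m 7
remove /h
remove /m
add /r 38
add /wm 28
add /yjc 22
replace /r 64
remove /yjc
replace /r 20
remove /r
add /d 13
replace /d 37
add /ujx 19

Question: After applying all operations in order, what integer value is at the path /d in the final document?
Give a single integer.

After op 1 (replace /h 18): {"h":18,"m":70}
After op 2 (replace /m 7): {"h":18,"m":7}
After op 3 (remove /h): {"m":7}
After op 4 (remove /m): {}
After op 5 (add /r 38): {"r":38}
After op 6 (add /wm 28): {"r":38,"wm":28}
After op 7 (add /yjc 22): {"r":38,"wm":28,"yjc":22}
After op 8 (replace /r 64): {"r":64,"wm":28,"yjc":22}
After op 9 (remove /yjc): {"r":64,"wm":28}
After op 10 (replace /r 20): {"r":20,"wm":28}
After op 11 (remove /r): {"wm":28}
After op 12 (add /d 13): {"d":13,"wm":28}
After op 13 (replace /d 37): {"d":37,"wm":28}
After op 14 (add /ujx 19): {"d":37,"ujx":19,"wm":28}
Value at /d: 37

Answer: 37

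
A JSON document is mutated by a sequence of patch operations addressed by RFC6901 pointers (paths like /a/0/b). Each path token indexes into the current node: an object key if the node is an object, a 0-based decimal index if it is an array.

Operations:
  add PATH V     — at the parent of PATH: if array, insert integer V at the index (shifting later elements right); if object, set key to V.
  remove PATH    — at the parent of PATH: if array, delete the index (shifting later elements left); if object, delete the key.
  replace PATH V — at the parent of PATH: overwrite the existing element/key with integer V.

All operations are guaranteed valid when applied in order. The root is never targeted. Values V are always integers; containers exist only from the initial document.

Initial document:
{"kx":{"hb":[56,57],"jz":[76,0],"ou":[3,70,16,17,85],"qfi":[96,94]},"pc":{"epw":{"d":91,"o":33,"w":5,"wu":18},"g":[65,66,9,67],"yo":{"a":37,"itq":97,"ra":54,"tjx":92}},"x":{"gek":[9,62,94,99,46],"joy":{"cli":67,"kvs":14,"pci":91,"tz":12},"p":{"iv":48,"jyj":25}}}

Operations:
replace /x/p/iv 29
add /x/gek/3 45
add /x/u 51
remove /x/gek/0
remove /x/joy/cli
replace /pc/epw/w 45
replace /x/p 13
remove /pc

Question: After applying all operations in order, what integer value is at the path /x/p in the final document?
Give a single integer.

Answer: 13

Derivation:
After op 1 (replace /x/p/iv 29): {"kx":{"hb":[56,57],"jz":[76,0],"ou":[3,70,16,17,85],"qfi":[96,94]},"pc":{"epw":{"d":91,"o":33,"w":5,"wu":18},"g":[65,66,9,67],"yo":{"a":37,"itq":97,"ra":54,"tjx":92}},"x":{"gek":[9,62,94,99,46],"joy":{"cli":67,"kvs":14,"pci":91,"tz":12},"p":{"iv":29,"jyj":25}}}
After op 2 (add /x/gek/3 45): {"kx":{"hb":[56,57],"jz":[76,0],"ou":[3,70,16,17,85],"qfi":[96,94]},"pc":{"epw":{"d":91,"o":33,"w":5,"wu":18},"g":[65,66,9,67],"yo":{"a":37,"itq":97,"ra":54,"tjx":92}},"x":{"gek":[9,62,94,45,99,46],"joy":{"cli":67,"kvs":14,"pci":91,"tz":12},"p":{"iv":29,"jyj":25}}}
After op 3 (add /x/u 51): {"kx":{"hb":[56,57],"jz":[76,0],"ou":[3,70,16,17,85],"qfi":[96,94]},"pc":{"epw":{"d":91,"o":33,"w":5,"wu":18},"g":[65,66,9,67],"yo":{"a":37,"itq":97,"ra":54,"tjx":92}},"x":{"gek":[9,62,94,45,99,46],"joy":{"cli":67,"kvs":14,"pci":91,"tz":12},"p":{"iv":29,"jyj":25},"u":51}}
After op 4 (remove /x/gek/0): {"kx":{"hb":[56,57],"jz":[76,0],"ou":[3,70,16,17,85],"qfi":[96,94]},"pc":{"epw":{"d":91,"o":33,"w":5,"wu":18},"g":[65,66,9,67],"yo":{"a":37,"itq":97,"ra":54,"tjx":92}},"x":{"gek":[62,94,45,99,46],"joy":{"cli":67,"kvs":14,"pci":91,"tz":12},"p":{"iv":29,"jyj":25},"u":51}}
After op 5 (remove /x/joy/cli): {"kx":{"hb":[56,57],"jz":[76,0],"ou":[3,70,16,17,85],"qfi":[96,94]},"pc":{"epw":{"d":91,"o":33,"w":5,"wu":18},"g":[65,66,9,67],"yo":{"a":37,"itq":97,"ra":54,"tjx":92}},"x":{"gek":[62,94,45,99,46],"joy":{"kvs":14,"pci":91,"tz":12},"p":{"iv":29,"jyj":25},"u":51}}
After op 6 (replace /pc/epw/w 45): {"kx":{"hb":[56,57],"jz":[76,0],"ou":[3,70,16,17,85],"qfi":[96,94]},"pc":{"epw":{"d":91,"o":33,"w":45,"wu":18},"g":[65,66,9,67],"yo":{"a":37,"itq":97,"ra":54,"tjx":92}},"x":{"gek":[62,94,45,99,46],"joy":{"kvs":14,"pci":91,"tz":12},"p":{"iv":29,"jyj":25},"u":51}}
After op 7 (replace /x/p 13): {"kx":{"hb":[56,57],"jz":[76,0],"ou":[3,70,16,17,85],"qfi":[96,94]},"pc":{"epw":{"d":91,"o":33,"w":45,"wu":18},"g":[65,66,9,67],"yo":{"a":37,"itq":97,"ra":54,"tjx":92}},"x":{"gek":[62,94,45,99,46],"joy":{"kvs":14,"pci":91,"tz":12},"p":13,"u":51}}
After op 8 (remove /pc): {"kx":{"hb":[56,57],"jz":[76,0],"ou":[3,70,16,17,85],"qfi":[96,94]},"x":{"gek":[62,94,45,99,46],"joy":{"kvs":14,"pci":91,"tz":12},"p":13,"u":51}}
Value at /x/p: 13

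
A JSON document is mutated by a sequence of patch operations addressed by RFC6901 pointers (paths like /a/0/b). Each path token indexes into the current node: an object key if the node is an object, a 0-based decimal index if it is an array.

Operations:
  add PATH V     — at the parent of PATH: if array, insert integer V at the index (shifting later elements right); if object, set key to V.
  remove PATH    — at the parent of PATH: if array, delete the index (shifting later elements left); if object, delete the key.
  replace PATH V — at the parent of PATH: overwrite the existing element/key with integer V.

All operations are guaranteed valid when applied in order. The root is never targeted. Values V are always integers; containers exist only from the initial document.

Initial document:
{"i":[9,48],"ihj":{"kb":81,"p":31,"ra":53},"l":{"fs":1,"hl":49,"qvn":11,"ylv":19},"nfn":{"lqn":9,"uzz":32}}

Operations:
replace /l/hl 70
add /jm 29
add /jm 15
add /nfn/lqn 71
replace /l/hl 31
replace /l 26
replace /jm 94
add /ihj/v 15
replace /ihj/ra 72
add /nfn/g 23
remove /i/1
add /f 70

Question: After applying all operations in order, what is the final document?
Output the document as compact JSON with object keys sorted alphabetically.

Answer: {"f":70,"i":[9],"ihj":{"kb":81,"p":31,"ra":72,"v":15},"jm":94,"l":26,"nfn":{"g":23,"lqn":71,"uzz":32}}

Derivation:
After op 1 (replace /l/hl 70): {"i":[9,48],"ihj":{"kb":81,"p":31,"ra":53},"l":{"fs":1,"hl":70,"qvn":11,"ylv":19},"nfn":{"lqn":9,"uzz":32}}
After op 2 (add /jm 29): {"i":[9,48],"ihj":{"kb":81,"p":31,"ra":53},"jm":29,"l":{"fs":1,"hl":70,"qvn":11,"ylv":19},"nfn":{"lqn":9,"uzz":32}}
After op 3 (add /jm 15): {"i":[9,48],"ihj":{"kb":81,"p":31,"ra":53},"jm":15,"l":{"fs":1,"hl":70,"qvn":11,"ylv":19},"nfn":{"lqn":9,"uzz":32}}
After op 4 (add /nfn/lqn 71): {"i":[9,48],"ihj":{"kb":81,"p":31,"ra":53},"jm":15,"l":{"fs":1,"hl":70,"qvn":11,"ylv":19},"nfn":{"lqn":71,"uzz":32}}
After op 5 (replace /l/hl 31): {"i":[9,48],"ihj":{"kb":81,"p":31,"ra":53},"jm":15,"l":{"fs":1,"hl":31,"qvn":11,"ylv":19},"nfn":{"lqn":71,"uzz":32}}
After op 6 (replace /l 26): {"i":[9,48],"ihj":{"kb":81,"p":31,"ra":53},"jm":15,"l":26,"nfn":{"lqn":71,"uzz":32}}
After op 7 (replace /jm 94): {"i":[9,48],"ihj":{"kb":81,"p":31,"ra":53},"jm":94,"l":26,"nfn":{"lqn":71,"uzz":32}}
After op 8 (add /ihj/v 15): {"i":[9,48],"ihj":{"kb":81,"p":31,"ra":53,"v":15},"jm":94,"l":26,"nfn":{"lqn":71,"uzz":32}}
After op 9 (replace /ihj/ra 72): {"i":[9,48],"ihj":{"kb":81,"p":31,"ra":72,"v":15},"jm":94,"l":26,"nfn":{"lqn":71,"uzz":32}}
After op 10 (add /nfn/g 23): {"i":[9,48],"ihj":{"kb":81,"p":31,"ra":72,"v":15},"jm":94,"l":26,"nfn":{"g":23,"lqn":71,"uzz":32}}
After op 11 (remove /i/1): {"i":[9],"ihj":{"kb":81,"p":31,"ra":72,"v":15},"jm":94,"l":26,"nfn":{"g":23,"lqn":71,"uzz":32}}
After op 12 (add /f 70): {"f":70,"i":[9],"ihj":{"kb":81,"p":31,"ra":72,"v":15},"jm":94,"l":26,"nfn":{"g":23,"lqn":71,"uzz":32}}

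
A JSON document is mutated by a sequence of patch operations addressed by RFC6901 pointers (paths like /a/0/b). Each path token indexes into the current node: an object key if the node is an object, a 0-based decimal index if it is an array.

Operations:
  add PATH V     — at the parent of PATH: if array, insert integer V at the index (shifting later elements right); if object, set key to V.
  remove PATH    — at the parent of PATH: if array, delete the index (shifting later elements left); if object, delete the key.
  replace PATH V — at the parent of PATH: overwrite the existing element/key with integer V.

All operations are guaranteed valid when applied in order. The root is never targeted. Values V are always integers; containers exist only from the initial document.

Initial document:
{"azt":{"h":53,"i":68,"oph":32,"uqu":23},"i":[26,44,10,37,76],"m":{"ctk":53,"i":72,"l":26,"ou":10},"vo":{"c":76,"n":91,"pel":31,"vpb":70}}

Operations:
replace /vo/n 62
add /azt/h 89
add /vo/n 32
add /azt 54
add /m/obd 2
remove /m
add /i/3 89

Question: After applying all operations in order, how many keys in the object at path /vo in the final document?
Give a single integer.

After op 1 (replace /vo/n 62): {"azt":{"h":53,"i":68,"oph":32,"uqu":23},"i":[26,44,10,37,76],"m":{"ctk":53,"i":72,"l":26,"ou":10},"vo":{"c":76,"n":62,"pel":31,"vpb":70}}
After op 2 (add /azt/h 89): {"azt":{"h":89,"i":68,"oph":32,"uqu":23},"i":[26,44,10,37,76],"m":{"ctk":53,"i":72,"l":26,"ou":10},"vo":{"c":76,"n":62,"pel":31,"vpb":70}}
After op 3 (add /vo/n 32): {"azt":{"h":89,"i":68,"oph":32,"uqu":23},"i":[26,44,10,37,76],"m":{"ctk":53,"i":72,"l":26,"ou":10},"vo":{"c":76,"n":32,"pel":31,"vpb":70}}
After op 4 (add /azt 54): {"azt":54,"i":[26,44,10,37,76],"m":{"ctk":53,"i":72,"l":26,"ou":10},"vo":{"c":76,"n":32,"pel":31,"vpb":70}}
After op 5 (add /m/obd 2): {"azt":54,"i":[26,44,10,37,76],"m":{"ctk":53,"i":72,"l":26,"obd":2,"ou":10},"vo":{"c":76,"n":32,"pel":31,"vpb":70}}
After op 6 (remove /m): {"azt":54,"i":[26,44,10,37,76],"vo":{"c":76,"n":32,"pel":31,"vpb":70}}
After op 7 (add /i/3 89): {"azt":54,"i":[26,44,10,89,37,76],"vo":{"c":76,"n":32,"pel":31,"vpb":70}}
Size at path /vo: 4

Answer: 4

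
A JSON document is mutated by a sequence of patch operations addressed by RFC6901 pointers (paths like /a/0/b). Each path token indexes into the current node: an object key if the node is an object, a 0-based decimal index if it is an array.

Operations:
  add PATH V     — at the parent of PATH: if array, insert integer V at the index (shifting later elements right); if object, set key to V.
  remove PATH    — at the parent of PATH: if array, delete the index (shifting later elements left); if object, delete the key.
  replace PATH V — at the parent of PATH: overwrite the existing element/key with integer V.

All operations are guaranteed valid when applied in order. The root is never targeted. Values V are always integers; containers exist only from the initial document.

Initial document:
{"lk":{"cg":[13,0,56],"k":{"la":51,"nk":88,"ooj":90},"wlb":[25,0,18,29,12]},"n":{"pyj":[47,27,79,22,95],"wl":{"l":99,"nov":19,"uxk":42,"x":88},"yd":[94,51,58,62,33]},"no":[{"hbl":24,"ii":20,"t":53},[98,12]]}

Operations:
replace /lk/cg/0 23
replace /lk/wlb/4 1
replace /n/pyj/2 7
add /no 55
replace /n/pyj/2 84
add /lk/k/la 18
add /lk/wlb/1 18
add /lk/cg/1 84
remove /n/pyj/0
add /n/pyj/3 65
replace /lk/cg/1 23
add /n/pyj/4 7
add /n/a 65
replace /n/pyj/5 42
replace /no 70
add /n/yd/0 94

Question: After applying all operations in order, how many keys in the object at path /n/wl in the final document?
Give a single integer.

Answer: 4

Derivation:
After op 1 (replace /lk/cg/0 23): {"lk":{"cg":[23,0,56],"k":{"la":51,"nk":88,"ooj":90},"wlb":[25,0,18,29,12]},"n":{"pyj":[47,27,79,22,95],"wl":{"l":99,"nov":19,"uxk":42,"x":88},"yd":[94,51,58,62,33]},"no":[{"hbl":24,"ii":20,"t":53},[98,12]]}
After op 2 (replace /lk/wlb/4 1): {"lk":{"cg":[23,0,56],"k":{"la":51,"nk":88,"ooj":90},"wlb":[25,0,18,29,1]},"n":{"pyj":[47,27,79,22,95],"wl":{"l":99,"nov":19,"uxk":42,"x":88},"yd":[94,51,58,62,33]},"no":[{"hbl":24,"ii":20,"t":53},[98,12]]}
After op 3 (replace /n/pyj/2 7): {"lk":{"cg":[23,0,56],"k":{"la":51,"nk":88,"ooj":90},"wlb":[25,0,18,29,1]},"n":{"pyj":[47,27,7,22,95],"wl":{"l":99,"nov":19,"uxk":42,"x":88},"yd":[94,51,58,62,33]},"no":[{"hbl":24,"ii":20,"t":53},[98,12]]}
After op 4 (add /no 55): {"lk":{"cg":[23,0,56],"k":{"la":51,"nk":88,"ooj":90},"wlb":[25,0,18,29,1]},"n":{"pyj":[47,27,7,22,95],"wl":{"l":99,"nov":19,"uxk":42,"x":88},"yd":[94,51,58,62,33]},"no":55}
After op 5 (replace /n/pyj/2 84): {"lk":{"cg":[23,0,56],"k":{"la":51,"nk":88,"ooj":90},"wlb":[25,0,18,29,1]},"n":{"pyj":[47,27,84,22,95],"wl":{"l":99,"nov":19,"uxk":42,"x":88},"yd":[94,51,58,62,33]},"no":55}
After op 6 (add /lk/k/la 18): {"lk":{"cg":[23,0,56],"k":{"la":18,"nk":88,"ooj":90},"wlb":[25,0,18,29,1]},"n":{"pyj":[47,27,84,22,95],"wl":{"l":99,"nov":19,"uxk":42,"x":88},"yd":[94,51,58,62,33]},"no":55}
After op 7 (add /lk/wlb/1 18): {"lk":{"cg":[23,0,56],"k":{"la":18,"nk":88,"ooj":90},"wlb":[25,18,0,18,29,1]},"n":{"pyj":[47,27,84,22,95],"wl":{"l":99,"nov":19,"uxk":42,"x":88},"yd":[94,51,58,62,33]},"no":55}
After op 8 (add /lk/cg/1 84): {"lk":{"cg":[23,84,0,56],"k":{"la":18,"nk":88,"ooj":90},"wlb":[25,18,0,18,29,1]},"n":{"pyj":[47,27,84,22,95],"wl":{"l":99,"nov":19,"uxk":42,"x":88},"yd":[94,51,58,62,33]},"no":55}
After op 9 (remove /n/pyj/0): {"lk":{"cg":[23,84,0,56],"k":{"la":18,"nk":88,"ooj":90},"wlb":[25,18,0,18,29,1]},"n":{"pyj":[27,84,22,95],"wl":{"l":99,"nov":19,"uxk":42,"x":88},"yd":[94,51,58,62,33]},"no":55}
After op 10 (add /n/pyj/3 65): {"lk":{"cg":[23,84,0,56],"k":{"la":18,"nk":88,"ooj":90},"wlb":[25,18,0,18,29,1]},"n":{"pyj":[27,84,22,65,95],"wl":{"l":99,"nov":19,"uxk":42,"x":88},"yd":[94,51,58,62,33]},"no":55}
After op 11 (replace /lk/cg/1 23): {"lk":{"cg":[23,23,0,56],"k":{"la":18,"nk":88,"ooj":90},"wlb":[25,18,0,18,29,1]},"n":{"pyj":[27,84,22,65,95],"wl":{"l":99,"nov":19,"uxk":42,"x":88},"yd":[94,51,58,62,33]},"no":55}
After op 12 (add /n/pyj/4 7): {"lk":{"cg":[23,23,0,56],"k":{"la":18,"nk":88,"ooj":90},"wlb":[25,18,0,18,29,1]},"n":{"pyj":[27,84,22,65,7,95],"wl":{"l":99,"nov":19,"uxk":42,"x":88},"yd":[94,51,58,62,33]},"no":55}
After op 13 (add /n/a 65): {"lk":{"cg":[23,23,0,56],"k":{"la":18,"nk":88,"ooj":90},"wlb":[25,18,0,18,29,1]},"n":{"a":65,"pyj":[27,84,22,65,7,95],"wl":{"l":99,"nov":19,"uxk":42,"x":88},"yd":[94,51,58,62,33]},"no":55}
After op 14 (replace /n/pyj/5 42): {"lk":{"cg":[23,23,0,56],"k":{"la":18,"nk":88,"ooj":90},"wlb":[25,18,0,18,29,1]},"n":{"a":65,"pyj":[27,84,22,65,7,42],"wl":{"l":99,"nov":19,"uxk":42,"x":88},"yd":[94,51,58,62,33]},"no":55}
After op 15 (replace /no 70): {"lk":{"cg":[23,23,0,56],"k":{"la":18,"nk":88,"ooj":90},"wlb":[25,18,0,18,29,1]},"n":{"a":65,"pyj":[27,84,22,65,7,42],"wl":{"l":99,"nov":19,"uxk":42,"x":88},"yd":[94,51,58,62,33]},"no":70}
After op 16 (add /n/yd/0 94): {"lk":{"cg":[23,23,0,56],"k":{"la":18,"nk":88,"ooj":90},"wlb":[25,18,0,18,29,1]},"n":{"a":65,"pyj":[27,84,22,65,7,42],"wl":{"l":99,"nov":19,"uxk":42,"x":88},"yd":[94,94,51,58,62,33]},"no":70}
Size at path /n/wl: 4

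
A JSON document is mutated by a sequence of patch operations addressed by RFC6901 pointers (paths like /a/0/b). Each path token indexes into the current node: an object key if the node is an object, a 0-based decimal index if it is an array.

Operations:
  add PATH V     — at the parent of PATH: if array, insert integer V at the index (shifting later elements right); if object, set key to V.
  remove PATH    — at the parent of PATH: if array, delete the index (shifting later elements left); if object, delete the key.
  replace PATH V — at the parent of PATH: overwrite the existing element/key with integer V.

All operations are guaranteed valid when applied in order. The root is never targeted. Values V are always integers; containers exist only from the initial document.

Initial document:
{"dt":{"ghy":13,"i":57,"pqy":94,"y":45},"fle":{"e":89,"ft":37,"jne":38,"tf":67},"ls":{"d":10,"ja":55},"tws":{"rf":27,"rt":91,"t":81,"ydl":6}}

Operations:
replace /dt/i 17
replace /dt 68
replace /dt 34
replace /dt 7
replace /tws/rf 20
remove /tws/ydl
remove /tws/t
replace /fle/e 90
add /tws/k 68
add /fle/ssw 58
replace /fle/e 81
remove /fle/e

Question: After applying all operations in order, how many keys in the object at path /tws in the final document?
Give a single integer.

After op 1 (replace /dt/i 17): {"dt":{"ghy":13,"i":17,"pqy":94,"y":45},"fle":{"e":89,"ft":37,"jne":38,"tf":67},"ls":{"d":10,"ja":55},"tws":{"rf":27,"rt":91,"t":81,"ydl":6}}
After op 2 (replace /dt 68): {"dt":68,"fle":{"e":89,"ft":37,"jne":38,"tf":67},"ls":{"d":10,"ja":55},"tws":{"rf":27,"rt":91,"t":81,"ydl":6}}
After op 3 (replace /dt 34): {"dt":34,"fle":{"e":89,"ft":37,"jne":38,"tf":67},"ls":{"d":10,"ja":55},"tws":{"rf":27,"rt":91,"t":81,"ydl":6}}
After op 4 (replace /dt 7): {"dt":7,"fle":{"e":89,"ft":37,"jne":38,"tf":67},"ls":{"d":10,"ja":55},"tws":{"rf":27,"rt":91,"t":81,"ydl":6}}
After op 5 (replace /tws/rf 20): {"dt":7,"fle":{"e":89,"ft":37,"jne":38,"tf":67},"ls":{"d":10,"ja":55},"tws":{"rf":20,"rt":91,"t":81,"ydl":6}}
After op 6 (remove /tws/ydl): {"dt":7,"fle":{"e":89,"ft":37,"jne":38,"tf":67},"ls":{"d":10,"ja":55},"tws":{"rf":20,"rt":91,"t":81}}
After op 7 (remove /tws/t): {"dt":7,"fle":{"e":89,"ft":37,"jne":38,"tf":67},"ls":{"d":10,"ja":55},"tws":{"rf":20,"rt":91}}
After op 8 (replace /fle/e 90): {"dt":7,"fle":{"e":90,"ft":37,"jne":38,"tf":67},"ls":{"d":10,"ja":55},"tws":{"rf":20,"rt":91}}
After op 9 (add /tws/k 68): {"dt":7,"fle":{"e":90,"ft":37,"jne":38,"tf":67},"ls":{"d":10,"ja":55},"tws":{"k":68,"rf":20,"rt":91}}
After op 10 (add /fle/ssw 58): {"dt":7,"fle":{"e":90,"ft":37,"jne":38,"ssw":58,"tf":67},"ls":{"d":10,"ja":55},"tws":{"k":68,"rf":20,"rt":91}}
After op 11 (replace /fle/e 81): {"dt":7,"fle":{"e":81,"ft":37,"jne":38,"ssw":58,"tf":67},"ls":{"d":10,"ja":55},"tws":{"k":68,"rf":20,"rt":91}}
After op 12 (remove /fle/e): {"dt":7,"fle":{"ft":37,"jne":38,"ssw":58,"tf":67},"ls":{"d":10,"ja":55},"tws":{"k":68,"rf":20,"rt":91}}
Size at path /tws: 3

Answer: 3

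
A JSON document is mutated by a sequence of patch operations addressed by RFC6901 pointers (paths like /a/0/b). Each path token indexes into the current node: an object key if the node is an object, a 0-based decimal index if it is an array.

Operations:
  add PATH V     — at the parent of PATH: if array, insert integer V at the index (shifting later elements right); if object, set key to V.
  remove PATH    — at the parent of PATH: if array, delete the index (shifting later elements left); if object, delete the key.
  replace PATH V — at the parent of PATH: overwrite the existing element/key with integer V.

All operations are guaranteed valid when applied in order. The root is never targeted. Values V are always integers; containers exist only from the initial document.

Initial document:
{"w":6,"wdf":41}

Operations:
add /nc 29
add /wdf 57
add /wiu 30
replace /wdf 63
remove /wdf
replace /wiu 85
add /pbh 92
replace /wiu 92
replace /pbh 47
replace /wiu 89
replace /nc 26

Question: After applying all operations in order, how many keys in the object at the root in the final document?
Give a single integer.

After op 1 (add /nc 29): {"nc":29,"w":6,"wdf":41}
After op 2 (add /wdf 57): {"nc":29,"w":6,"wdf":57}
After op 3 (add /wiu 30): {"nc":29,"w":6,"wdf":57,"wiu":30}
After op 4 (replace /wdf 63): {"nc":29,"w":6,"wdf":63,"wiu":30}
After op 5 (remove /wdf): {"nc":29,"w":6,"wiu":30}
After op 6 (replace /wiu 85): {"nc":29,"w":6,"wiu":85}
After op 7 (add /pbh 92): {"nc":29,"pbh":92,"w":6,"wiu":85}
After op 8 (replace /wiu 92): {"nc":29,"pbh":92,"w":6,"wiu":92}
After op 9 (replace /pbh 47): {"nc":29,"pbh":47,"w":6,"wiu":92}
After op 10 (replace /wiu 89): {"nc":29,"pbh":47,"w":6,"wiu":89}
After op 11 (replace /nc 26): {"nc":26,"pbh":47,"w":6,"wiu":89}
Size at the root: 4

Answer: 4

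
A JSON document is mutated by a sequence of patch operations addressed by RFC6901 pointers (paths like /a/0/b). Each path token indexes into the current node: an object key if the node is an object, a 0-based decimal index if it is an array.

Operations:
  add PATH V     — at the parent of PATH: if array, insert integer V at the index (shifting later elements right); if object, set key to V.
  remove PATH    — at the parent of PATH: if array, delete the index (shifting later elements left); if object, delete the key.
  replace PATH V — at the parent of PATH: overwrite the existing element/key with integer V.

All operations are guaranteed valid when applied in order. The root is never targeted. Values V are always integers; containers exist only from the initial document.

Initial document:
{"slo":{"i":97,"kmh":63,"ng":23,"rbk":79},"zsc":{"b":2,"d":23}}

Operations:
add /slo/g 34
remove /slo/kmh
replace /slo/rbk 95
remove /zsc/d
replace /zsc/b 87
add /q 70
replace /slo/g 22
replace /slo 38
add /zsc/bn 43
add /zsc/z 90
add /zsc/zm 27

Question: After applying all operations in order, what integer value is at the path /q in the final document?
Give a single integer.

Answer: 70

Derivation:
After op 1 (add /slo/g 34): {"slo":{"g":34,"i":97,"kmh":63,"ng":23,"rbk":79},"zsc":{"b":2,"d":23}}
After op 2 (remove /slo/kmh): {"slo":{"g":34,"i":97,"ng":23,"rbk":79},"zsc":{"b":2,"d":23}}
After op 3 (replace /slo/rbk 95): {"slo":{"g":34,"i":97,"ng":23,"rbk":95},"zsc":{"b":2,"d":23}}
After op 4 (remove /zsc/d): {"slo":{"g":34,"i":97,"ng":23,"rbk":95},"zsc":{"b":2}}
After op 5 (replace /zsc/b 87): {"slo":{"g":34,"i":97,"ng":23,"rbk":95},"zsc":{"b":87}}
After op 6 (add /q 70): {"q":70,"slo":{"g":34,"i":97,"ng":23,"rbk":95},"zsc":{"b":87}}
After op 7 (replace /slo/g 22): {"q":70,"slo":{"g":22,"i":97,"ng":23,"rbk":95},"zsc":{"b":87}}
After op 8 (replace /slo 38): {"q":70,"slo":38,"zsc":{"b":87}}
After op 9 (add /zsc/bn 43): {"q":70,"slo":38,"zsc":{"b":87,"bn":43}}
After op 10 (add /zsc/z 90): {"q":70,"slo":38,"zsc":{"b":87,"bn":43,"z":90}}
After op 11 (add /zsc/zm 27): {"q":70,"slo":38,"zsc":{"b":87,"bn":43,"z":90,"zm":27}}
Value at /q: 70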